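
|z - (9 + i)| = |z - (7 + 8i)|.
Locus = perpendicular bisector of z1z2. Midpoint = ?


Equal distances means the locus is the perpendicular bisector of z1 and z2.
Midpoint = ((9+7)/2, (1+8)/2) = (8.0000, 4.5000)

Perpendicular bisector through (8.0000, 4.5000)


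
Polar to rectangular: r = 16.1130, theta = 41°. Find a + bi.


a = 16.1130*cos(41°) = 16.1130*0.75471 = 12.1606
b = 16.1130*sin(41°) = 16.1130*0.65606 = 10.5711

12.1606 + 10.5711i


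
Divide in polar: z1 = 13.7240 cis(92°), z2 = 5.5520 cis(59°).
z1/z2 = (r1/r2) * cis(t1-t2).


r = 13.7240 / 5.5520 = 2.4719
theta = 92° - 59° = 33° = 33° (mod 360)

2.4719 cis(33°)


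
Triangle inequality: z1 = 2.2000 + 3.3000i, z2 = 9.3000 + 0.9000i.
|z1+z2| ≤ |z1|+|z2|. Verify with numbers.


|z1| = sqrt(2.2^2 + 3.3^2) = sqrt(15.73) = 3.9661
|z2| = sqrt(9.3^2 + 0.9^2) = sqrt(87.3) = 9.3434
z1+z2 = 11.5000 + 4.2000i
|z1+z2| = sqrt(149.89) = 12.2430
|z1|+|z2| = 3.9661 + 9.3434 = 13.3095

|z1+z2| = 12.2430 ≤ |z1|+|z2| = 13.3095 (verified)


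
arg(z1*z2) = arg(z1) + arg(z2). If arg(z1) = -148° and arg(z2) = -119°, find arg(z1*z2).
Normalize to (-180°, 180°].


arg(z1*z2) = -148° - 119° = -267°
Normalized to (-180°, 180°]: 93°

93°


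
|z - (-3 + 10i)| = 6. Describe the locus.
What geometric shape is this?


|z - z0| = r is a circle with center z0 and radius r.
Center = (-3, 10), radius = 6

Circle with center (-3, 10) and radius 6


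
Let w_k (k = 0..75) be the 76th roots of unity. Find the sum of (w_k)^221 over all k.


The roots are w_k = w^k with w = e^(2*pi*i/76), and (w^k)^221 = (w^221)^k.
So S = 1 + u + u^2 + ... + u^(75) with u = w^221.
221 = 2*76 + 69, so 221 is not a multiple of 76: u = (w^76)^2 * w^69 = w^69 ≠ 1 (w is a primitive 76th root), while u^76 = (w^76)^221 = 1.
Geometric series: S = (1 - u^76)/(1 - u) = (1 - 1)/(1 - u) = 0

S = 0


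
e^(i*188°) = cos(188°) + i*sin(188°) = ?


cos(188°) = -0.9903
sin(188°) = -0.1392

e^(i*188°) = -0.9903 - 0.1392i


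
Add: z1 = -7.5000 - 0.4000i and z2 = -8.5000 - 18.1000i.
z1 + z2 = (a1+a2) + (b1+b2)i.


Real: -7.5 - 8.5 = -16
Imag: -0.4 - 18.1 = -18.5

-16.0000 - 18.5000i


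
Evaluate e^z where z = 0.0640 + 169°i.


e^0.0640 = 1.0661
cos(169°) = -0.9816
sin(169°) = 0.1908
Real = 1.0661*(-0.9816) = -1.0465
Imag = 1.0661*0.1908 = 0.2034

-1.0465 + 0.2034i


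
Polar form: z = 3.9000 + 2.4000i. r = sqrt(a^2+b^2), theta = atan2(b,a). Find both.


r = sqrt(15.21+5.76) = sqrt(20.97) = 4.5793
theta = atan2(2.4, 3.9) = 31.6075 degrees

r = 4.5793, theta = 31.6075 degrees


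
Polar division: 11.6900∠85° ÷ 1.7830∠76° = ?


r = 11.6900 / 1.7830 = 6.5564
theta = 85° - 76° = 9° = 9° (mod 360)

6.5564 cis(9°)


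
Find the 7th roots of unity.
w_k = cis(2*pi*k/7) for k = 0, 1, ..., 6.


The 7th roots of unity are cis(360k/7°) for k=0..6
Angle step = 360/7 = 51.4286°
Primitive root: cis(51.4286°)
Primitive root = 0.6235 + 0.7818i

7 roots at angles: 0°, 51.4286°, 102.8571°, 154.2857°, 205.7143°, 257.1429°, 308.5714°


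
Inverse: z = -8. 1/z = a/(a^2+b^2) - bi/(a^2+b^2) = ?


|z|^2 = 64+0 = 64
1/z = (-8 - 0i)/64

1/z = -0.1250 + 0i


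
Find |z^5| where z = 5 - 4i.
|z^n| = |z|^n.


|z| = sqrt(25+16) = sqrt(41) = 6.4031
|z^5| = |z|^5 = (sqrt(41))^5 = 41^2 * sqrt(41) = 1681*sqrt(41)

|z^5| = 1681*sqrt(41) ≈ 10763.6518


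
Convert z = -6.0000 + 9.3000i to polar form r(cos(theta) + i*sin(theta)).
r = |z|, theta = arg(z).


r = sqrt(36+86.49) = sqrt(122.49) = 11.0675
theta = atan2(9.3, -6) = 122.8285 degrees

r = 11.0675, theta = 122.8285 degrees


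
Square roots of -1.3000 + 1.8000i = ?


|z| = sqrt(1.69+3.24) = 2.2204
sqrt((|z|+a)/2) = sqrt((2.2204+(-1.3))/2) = sqrt(0.4602) = 0.6784
sqrt((|z|-a)/2) = sqrt((2.2204-(-1.3))/2) = sqrt(1.7602) = 1.3267

±(0.6784 + 1.3267i) i.e. 0.6784 + 1.3267i and -0.6784 - 1.3267i


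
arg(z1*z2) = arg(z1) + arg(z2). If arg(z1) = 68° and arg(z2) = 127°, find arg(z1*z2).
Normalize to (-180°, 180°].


arg(z1*z2) = 68° + 127° = 195°
Normalized to (-180°, 180°]: -165°

-165°


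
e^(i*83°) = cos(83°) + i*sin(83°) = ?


cos(83°) = 0.1219
sin(83°) = 0.9925

e^(i*83°) = 0.1219 + 0.9925i


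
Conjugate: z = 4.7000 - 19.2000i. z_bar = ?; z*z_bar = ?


z_bar = 4.7000 + 19.2000i
z*z_bar = 4.7^2 + (-19.2)^2 = 22.09 + 368.64 = 390.73

z_bar = 4.7000 + 19.2000i, z*z_bar = 390.73


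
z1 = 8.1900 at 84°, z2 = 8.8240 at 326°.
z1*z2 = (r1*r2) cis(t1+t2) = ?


r = 8.1900 * 8.8240 = 72.2686
theta = 84° + 326° = 410° = 50° (mod 360)

72.2686 cis(50°)


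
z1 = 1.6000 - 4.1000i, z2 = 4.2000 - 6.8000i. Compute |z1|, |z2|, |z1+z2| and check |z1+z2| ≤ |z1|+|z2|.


|z1| = sqrt(1.6^2 + (-4.1)^2) = sqrt(19.37) = 4.4011
|z2| = sqrt(4.2^2 + (-6.8)^2) = sqrt(63.88) = 7.9925
z1+z2 = 5.8000 - 10.9000i
|z1+z2| = sqrt(152.45) = 12.3471
|z1|+|z2| = 4.4011 + 7.9925 = 12.3936

|z1+z2| = 12.3471 ≤ |z1|+|z2| = 12.3936 (verified)


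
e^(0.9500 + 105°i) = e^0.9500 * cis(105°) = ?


e^0.9500 = 2.5857
cos(105°) = -0.2588
sin(105°) = 0.96593
Real = 2.5857*(-0.2588) = -0.6692
Imag = 2.5857*0.96593 = 2.4976

-0.6692 + 2.4976i


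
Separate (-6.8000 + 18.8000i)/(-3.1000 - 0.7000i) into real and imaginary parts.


Multiply by conjugate: (-6.8000 + 18.8000i)(-3.1000 + 0.7000i) / ((-3.1)^2 + (-0.7)^2)
Numerator real = -6.8*(-3.1) + 18.8*(-0.7) = 7.92
Numerator imag = 18.8*(-3.1) - (-6.8)*(-0.7) = -63.04
Denominator = 10.1
Re(z) = 7.92/10.1 = 0.7842
Im(z) = -63.04/10.1 = -6.2416

Re(z) = 0.7842, Im(z) = -6.2416


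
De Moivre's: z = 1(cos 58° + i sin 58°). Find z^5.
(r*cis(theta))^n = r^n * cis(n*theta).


r^5 = 1^5 = 1
n*theta = 5*58° = 290° = 290° (mod 360)
a = 1*cos(290°) = 0.3420
b = 1*sin(290°) = -0.9397

1 cis(290°) = 0.3420 - 0.9397i


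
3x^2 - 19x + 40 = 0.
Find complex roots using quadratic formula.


disc = (-19)^2 - 4*3*40 = 361 - 480 = -119
sqrt(|disc|) = sqrt(119) = 10.9087
Real part = 19/(2*3) = 3.1667
Imag part = 10.9087/(2*3) = 1.8181

3.1667 ± 1.8181i


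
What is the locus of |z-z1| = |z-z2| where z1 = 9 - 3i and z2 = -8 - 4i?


Equal distances means the locus is the perpendicular bisector of z1 and z2.
Midpoint = ((9+(-8))/2, (-3+(-4))/2) = (0.5000, -3.5000)

Perpendicular bisector through (0.5000, -3.5000)


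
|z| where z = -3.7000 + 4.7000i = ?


|z| = sqrt((-3.7)^2 + 4.7^2) = sqrt(13.69 + 22.09) = sqrt(35.78) = 5.9816

|z| = 5.9816


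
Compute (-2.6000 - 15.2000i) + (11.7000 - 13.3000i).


Real: -2.6 + 11.7 = 9.1
Imag: -15.2 - 13.3 = -28.5

9.1000 - 28.5000i


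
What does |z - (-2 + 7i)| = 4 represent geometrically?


|z - z0| = r is a circle with center z0 and radius r.
Center = (-2, 7), radius = 4

Circle with center (-2, 7) and radius 4


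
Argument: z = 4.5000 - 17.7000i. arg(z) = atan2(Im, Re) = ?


Re = 4.5, Im = -17.7
arg = atan2(-17.7, 4.5) = -75.7355 degrees

arg(z) = -75.7355 degrees


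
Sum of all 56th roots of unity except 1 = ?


With w = e^(2*pi*i/56), all 56 of the 56th roots of unity w^0 = 1, w, ..., w^(55) sum to 0: 1 + w + ... + w^(55) = (1 - w^56)/(1 - w) = 0 since w^56 = 1, w ≠ 1.
Removing the root 1: w + w^2 + ... + w^(55) = 0 - 1 = -1

Sum = -1


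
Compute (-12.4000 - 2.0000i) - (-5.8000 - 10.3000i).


Real: -12.4 + 5.8 = -6.6
Imag: -2 + 10.3 = 8.3

-6.6000 + 8.3000i


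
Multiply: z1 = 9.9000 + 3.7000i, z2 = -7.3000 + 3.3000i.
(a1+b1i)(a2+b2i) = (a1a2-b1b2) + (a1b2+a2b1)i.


Real = 9.9*(-7.3) - 3.7*3.3 = -72.27 - 12.21 = -84.48
Imag = 9.9*3.3 - (7.3)*3.7 = 32.67 - (27.01) = 5.66

-84.4800 + 5.6600i


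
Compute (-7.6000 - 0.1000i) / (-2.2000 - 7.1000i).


Conjugate of z2 = -2.2000 + 7.1000i
Numerator: (-7.6000 - 0.1000i)(-2.2000 + 7.1000i) = 17.4300 - 53.7400i
Denominator: (-2.2)^2 + (-7.1)^2 = 55.25
Result = (17.4300 - 53.7400i)/55.25

0.3155 - 0.9727i


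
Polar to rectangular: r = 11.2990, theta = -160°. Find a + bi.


a = 11.2990*cos(-160°) = 11.2990*(-0.93969) = -10.6176
b = 11.2990*sin(-160°) = 11.2990*(-0.34202) = -3.8645

-10.6176 - 3.8645i


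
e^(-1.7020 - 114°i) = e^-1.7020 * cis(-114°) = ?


e^-1.7020 = 0.18232
cos(-114°) = -0.40674
sin(-114°) = -0.91355
Real = 0.18232*(-0.40674) = -0.0742
Imag = 0.18232*(-0.91355) = -0.1666

-0.0742 - 0.1666i


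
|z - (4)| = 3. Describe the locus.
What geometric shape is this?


|z - z0| = r is a circle with center z0 and radius r.
Center = (4, 0), radius = 3

Circle with center (4, 0) and radius 3


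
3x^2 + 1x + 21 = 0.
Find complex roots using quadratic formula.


disc = 1^2 - 4*3*21 = 1 - 252 = -251
sqrt(|disc|) = sqrt(251) = 15.8430
Real part = -1/(2*3) = -0.1667
Imag part = 15.8430/(2*3) = 2.6405

-0.1667 ± 2.6405i


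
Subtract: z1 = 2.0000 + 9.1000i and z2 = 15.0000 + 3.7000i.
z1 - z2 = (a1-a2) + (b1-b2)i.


Real: 2 - 15 = -13
Imag: 9.1 - 3.7 = 5.4

-13.0000 + 5.4000i


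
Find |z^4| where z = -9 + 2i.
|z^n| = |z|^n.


|z| = sqrt(81+4) = sqrt(85) = 9.2195
|z^4| = |z|^4 = (sqrt(85))^4 = 85^2 = 7225

|z^4| = 7225


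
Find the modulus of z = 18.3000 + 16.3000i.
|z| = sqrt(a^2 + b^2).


|z| = sqrt(18.3^2 + 16.3^2) = sqrt(334.89 + 265.69) = sqrt(600.58) = 24.5067

|z| = 24.5067


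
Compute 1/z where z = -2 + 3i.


|z|^2 = 4+9 = 13
1/z = (-2 - 3i)/13

1/z = -0.1538 - 0.2308i


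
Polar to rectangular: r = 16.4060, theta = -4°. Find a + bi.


a = 16.4060*cos(-4°) = 16.4060*0.99756 = 16.3660
b = 16.4060*sin(-4°) = 16.4060*(-0.069756) = -1.1444

16.3660 - 1.1444i


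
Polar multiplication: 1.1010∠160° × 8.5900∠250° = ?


r = 1.1010 * 8.5900 = 9.4576
theta = 160° + 250° = 410° = 50° (mod 360)

9.4576 cis(50°)


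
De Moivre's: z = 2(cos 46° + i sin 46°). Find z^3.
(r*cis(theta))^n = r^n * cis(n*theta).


r^3 = 2^3 = 8
n*theta = 3*46° = 138° = 138° (mod 360)
a = 8*cos(138°) = -5.9452
b = 8*sin(138°) = 5.3530

8 cis(138°) = -5.9452 + 5.3530i


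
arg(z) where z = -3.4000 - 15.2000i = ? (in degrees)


Re = -3.4, Im = -15.2
arg = atan2(-15.2, -3.4) = -102.6086 degrees

arg(z) = -102.6086 degrees


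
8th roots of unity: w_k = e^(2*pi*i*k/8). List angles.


The 8th roots of unity are cis(360k/8°) for k=0..7
Angle step = 360/8 = 45°
Primitive root: cis(45°)
Primitive root = 0.7071 + 0.7071i

8 roots at angles: 0°, 45°, 90°, 135°, 180°, 225°, 270°, 315°


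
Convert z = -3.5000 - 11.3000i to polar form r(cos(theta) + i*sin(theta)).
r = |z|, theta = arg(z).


r = sqrt(12.25+127.69) = sqrt(139.94) = 11.8296
theta = atan2(-11.3, -3.5) = -107.2096 degrees

r = 11.8296, theta = -107.2096 degrees


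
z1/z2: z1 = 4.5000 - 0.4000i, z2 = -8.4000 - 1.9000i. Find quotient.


Conjugate of z2 = -8.4000 + 1.9000i
Numerator: (4.5000 - 0.4000i)(-8.4000 + 1.9000i) = -37.0400 + 11.9100i
Denominator: (-8.4)^2 + (-1.9)^2 = 74.17
Result = (-37.0400 + 11.9100i)/74.17

-0.4994 + 0.1606i


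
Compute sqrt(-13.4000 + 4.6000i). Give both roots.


|z| = sqrt(179.56+21.16) = 14.1676
sqrt((|z|+a)/2) = sqrt((14.1676+(-13.4))/2) = sqrt(0.3838) = 0.6195
sqrt((|z|-a)/2) = sqrt((14.1676-(-13.4))/2) = sqrt(13.7838) = 3.7127

±(0.6195 + 3.7127i) i.e. 0.6195 + 3.7127i and -0.6195 - 3.7127i


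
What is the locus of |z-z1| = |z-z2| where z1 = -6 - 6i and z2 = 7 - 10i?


Equal distances means the locus is the perpendicular bisector of z1 and z2.
Midpoint = ((-6+7)/2, (-6+(-10))/2) = (0.5000, -8.0000)

Perpendicular bisector through (0.5000, -8.0000)


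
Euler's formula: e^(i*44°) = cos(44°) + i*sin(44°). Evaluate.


cos(44°) = 0.7193
sin(44°) = 0.6947

e^(i*44°) = 0.7193 + 0.6947i


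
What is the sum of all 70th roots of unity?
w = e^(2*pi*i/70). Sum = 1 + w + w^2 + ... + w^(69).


The sum of all 70th roots of unity is 0.
Geometric series: (1 - w^70)/(1 - w) = (1-1)/(1-w) = 0 since w^70 = 1, w ≠ 1.
Alternatively: coefficient of z^69 in z^70 - 1 is 0.

0


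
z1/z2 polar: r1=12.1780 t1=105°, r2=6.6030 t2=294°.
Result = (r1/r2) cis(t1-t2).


r = 12.1780 / 6.6030 = 1.8443
theta = 105° - 294° = -189° = 171° (mod 360)

1.8443 cis(171°)


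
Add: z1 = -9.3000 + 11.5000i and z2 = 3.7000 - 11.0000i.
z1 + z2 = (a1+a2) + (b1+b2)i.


Real: -9.3 + 3.7 = -5.6
Imag: 11.5 - 11 = 0.5

-5.6000 + 0.5000i


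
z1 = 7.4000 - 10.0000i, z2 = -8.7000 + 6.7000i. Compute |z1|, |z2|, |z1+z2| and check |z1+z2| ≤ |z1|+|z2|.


|z1| = sqrt(7.4^2 + (-10)^2) = sqrt(154.76) = 12.4403
|z2| = sqrt((-8.7)^2 + 6.7^2) = sqrt(120.58) = 10.9809
z1+z2 = -1.3000 - 3.3000i
|z1+z2| = sqrt(12.58) = 3.5468
|z1|+|z2| = 12.4403 + 10.9809 = 23.4212

|z1+z2| = 3.5468 ≤ |z1|+|z2| = 23.4212 (verified)


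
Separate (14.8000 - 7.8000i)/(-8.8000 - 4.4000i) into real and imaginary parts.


Multiply by conjugate: (14.8000 - 7.8000i)(-8.8000 + 4.4000i) / ((-8.8)^2 + (-4.4)^2)
Numerator real = 14.8*(-8.8) - (7.8)*(-4.4) = -95.92
Numerator imag = -7.8*(-8.8) - 14.8*(-4.4) = 133.76
Denominator = 96.8
Re(z) = -95.92/96.8 = -0.9909
Im(z) = 133.76/96.8 = 1.3818

Re(z) = -0.9909, Im(z) = 1.3818


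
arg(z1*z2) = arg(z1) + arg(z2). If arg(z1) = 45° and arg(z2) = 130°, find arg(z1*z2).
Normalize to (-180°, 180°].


arg(z1*z2) = 45° + 130° = 175°
Normalized to (-180°, 180°]: 175°

175°


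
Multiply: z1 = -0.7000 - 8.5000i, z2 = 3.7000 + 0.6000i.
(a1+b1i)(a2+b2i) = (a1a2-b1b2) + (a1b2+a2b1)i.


Real = -0.7*3.7 - (-8.5)*0.6 = -2.59 - (-5.1) = 2.51
Imag = -0.7*0.6 + 3.7*(-8.5) = -0.42 - (31.45) = -31.87

2.5100 - 31.8700i


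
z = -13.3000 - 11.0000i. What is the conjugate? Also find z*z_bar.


z_bar = -13.3000 + 11.0000i
z*z_bar = (-13.3)^2 + (-11)^2 = 176.89 + 121 = 297.89

z_bar = -13.3000 + 11.0000i, z*z_bar = 297.89


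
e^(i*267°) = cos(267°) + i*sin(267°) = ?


cos(267°) = -0.0523
sin(267°) = -0.9986

e^(i*267°) = -0.0523 - 0.9986i


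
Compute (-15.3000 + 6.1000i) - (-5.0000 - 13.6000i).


Real: -15.3 + 5 = -10.3
Imag: 6.1 + 13.6 = 19.7

-10.3000 + 19.7000i


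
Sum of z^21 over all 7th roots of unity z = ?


The roots are w_k = w^k with w = e^(2*pi*i/7), and (w^k)^21 = (w^21)^k.
So S = 1 + u + u^2 + ... + u^(6) with u = w^21.
21 = 3*7 + 0, so 21 is a multiple of 7 and u = (w^7)^3 = 1.
Every one of the 7 terms equals 1: S = 7

S = 7


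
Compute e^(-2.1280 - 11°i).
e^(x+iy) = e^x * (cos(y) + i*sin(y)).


e^-2.1280 = 0.1191
cos(-11°) = 0.9816
sin(-11°) = -0.1908
Real = 0.1191*0.9816 = 0.1169
Imag = 0.1191*(-0.1908) = -0.0227

0.1169 - 0.0227i


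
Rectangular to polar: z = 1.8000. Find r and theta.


r = sqrt(3.24+0) = sqrt(3.24) = 1.8000
theta = atan2(0, 1.8) = 0 degrees

r = 1.8000, theta = 0 degrees


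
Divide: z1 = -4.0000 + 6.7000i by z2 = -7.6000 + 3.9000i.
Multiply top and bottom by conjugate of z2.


Conjugate of z2 = -7.6000 - 3.9000i
Numerator: (-4.0000 + 6.7000i)(-7.6000 - 3.9000i) = 56.5300 - 35.3200i
Denominator: (-7.6)^2 + 3.9^2 = 72.97
Result = (56.5300 - 35.3200i)/72.97

0.7747 - 0.4840i


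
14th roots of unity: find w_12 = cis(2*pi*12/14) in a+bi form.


Angle = 360*12/14 = 308.5714°
a = cos(308.5714°) = 0.6235
b = sin(308.5714°) = -0.7818

0.6235 - 0.7818i


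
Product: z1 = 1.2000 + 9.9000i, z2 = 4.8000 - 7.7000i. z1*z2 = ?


Real = 1.2*4.8 - 9.9*(-7.7) = 5.76 - (-76.23) = 81.99
Imag = 1.2*(-7.7) + 4.8*9.9 = -9.24 + 47.52 = 38.28

81.9900 + 38.2800i


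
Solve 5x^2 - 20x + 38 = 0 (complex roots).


disc = (-20)^2 - 4*5*38 = 400 - 760 = -360
sqrt(|disc|) = sqrt(360) = 18.9737
Real part = 20/(2*5) = 2.0000
Imag part = 18.9737/(2*5) = 1.8974

2.0000 ± 1.8974i


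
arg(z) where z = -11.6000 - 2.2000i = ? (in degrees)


Re = -11.6, Im = -2.2
arg = atan2(-2.2, -11.6) = -169.2611 degrees

arg(z) = -169.2611 degrees


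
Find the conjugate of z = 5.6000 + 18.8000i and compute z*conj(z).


z_bar = 5.6000 - 18.8000i
z*z_bar = 5.6^2 + 18.8^2 = 31.36 + 353.44 = 384.8

z_bar = 5.6000 - 18.8000i, z*z_bar = 384.8


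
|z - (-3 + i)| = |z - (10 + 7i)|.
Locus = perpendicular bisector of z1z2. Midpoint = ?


Equal distances means the locus is the perpendicular bisector of z1 and z2.
Midpoint = ((-3+10)/2, (1+7)/2) = (3.5000, 4.0000)

Perpendicular bisector through (3.5000, 4.0000)


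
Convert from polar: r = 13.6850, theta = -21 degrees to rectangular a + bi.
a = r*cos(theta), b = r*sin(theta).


a = 13.6850*cos(-21°) = 13.6850*0.93358 = 12.7760
b = 13.6850*sin(-21°) = 13.6850*(-0.35837) = -4.9043

12.7760 - 4.9043i


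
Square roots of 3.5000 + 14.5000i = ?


|z| = sqrt(12.25+210.25) = 14.9164
sqrt((|z|+a)/2) = sqrt((14.9164+3.5)/2) = sqrt(9.2082) = 3.0345
sqrt((|z|-a)/2) = sqrt((14.9164-3.5)/2) = sqrt(5.7082) = 2.3892

±(3.0345 + 2.3892i) i.e. 3.0345 + 2.3892i and -3.0345 - 2.3892i


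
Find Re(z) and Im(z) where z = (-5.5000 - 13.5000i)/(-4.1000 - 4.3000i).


Multiply by conjugate: (-5.5000 - 13.5000i)(-4.1000 + 4.3000i) / ((-4.1)^2 + (-4.3)^2)
Numerator real = -5.5*(-4.1) - (13.5)*(-4.3) = 80.6
Numerator imag = -13.5*(-4.1) - (-5.5)*(-4.3) = 31.7
Denominator = 35.3
Re(z) = 80.6/35.3 = 2.2833
Im(z) = 31.7/35.3 = 0.8980

Re(z) = 2.2833, Im(z) = 0.8980


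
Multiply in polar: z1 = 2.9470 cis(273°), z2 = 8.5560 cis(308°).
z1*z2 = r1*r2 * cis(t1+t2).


r = 2.9470 * 8.5560 = 25.2145
theta = 273° + 308° = 581° = 221° (mod 360)

25.2145 cis(221°)


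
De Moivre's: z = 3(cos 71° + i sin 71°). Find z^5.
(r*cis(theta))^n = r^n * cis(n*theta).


r^5 = 3^5 = 243
n*theta = 5*71° = 355° = 355° (mod 360)
a = 243*cos(355°) = 242.0753
b = 243*sin(355°) = -21.1788

243 cis(355°) = 242.0753 - 21.1788i


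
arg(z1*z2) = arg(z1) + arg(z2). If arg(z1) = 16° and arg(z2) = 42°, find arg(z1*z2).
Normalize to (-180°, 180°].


arg(z1*z2) = 16° + 42° = 58°
Normalized to (-180°, 180°]: 58°

58°


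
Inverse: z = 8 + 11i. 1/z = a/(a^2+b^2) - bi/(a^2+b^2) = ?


|z|^2 = 64+121 = 185
1/z = (8 - 11i)/185

1/z = 0.0432 - 0.0595i


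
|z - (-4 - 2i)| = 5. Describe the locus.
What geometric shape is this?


|z - z0| = r is a circle with center z0 and radius r.
Center = (-4, -2), radius = 5

Circle with center (-4, -2) and radius 5


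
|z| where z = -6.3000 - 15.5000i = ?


|z| = sqrt((-6.3)^2 + (-15.5)^2) = sqrt(39.69 + 240.25) = sqrt(279.94) = 16.7314

|z| = 16.7314


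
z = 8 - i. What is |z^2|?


|z| = sqrt(64+1) = sqrt(65) = 8.0623
|z^2| = |z|^2 = (sqrt(65))^2 = 65

|z^2| = 65


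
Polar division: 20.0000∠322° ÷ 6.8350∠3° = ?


r = 20.0000 / 6.8350 = 2.9261
theta = 322° - 3° = 319° = 319° (mod 360)

2.9261 cis(319°)


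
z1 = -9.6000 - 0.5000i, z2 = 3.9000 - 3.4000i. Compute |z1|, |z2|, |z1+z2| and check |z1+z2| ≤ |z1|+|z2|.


|z1| = sqrt((-9.6)^2 + (-0.5)^2) = sqrt(92.41) = 9.6130
|z2| = sqrt(3.9^2 + (-3.4)^2) = sqrt(26.77) = 5.1740
z1+z2 = -5.7000 - 3.9000i
|z1+z2| = sqrt(47.7) = 6.9065
|z1|+|z2| = 9.6130 + 5.1740 = 14.7870

|z1+z2| = 6.9065 ≤ |z1|+|z2| = 14.7870 (verified)


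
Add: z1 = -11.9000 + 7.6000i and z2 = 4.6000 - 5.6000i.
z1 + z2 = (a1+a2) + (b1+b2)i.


Real: -11.9 + 4.6 = -7.3
Imag: 7.6 - 5.6 = 2

-7.3000 + 2.0000i


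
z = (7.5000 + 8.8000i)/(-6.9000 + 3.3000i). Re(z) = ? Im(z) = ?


Multiply by conjugate: (7.5000 + 8.8000i)(-6.9000 - 3.3000i) / ((-6.9)^2 + 3.3^2)
Numerator real = 7.5*(-6.9) + 8.8*3.3 = -22.71
Numerator imag = 8.8*(-6.9) - 7.5*3.3 = -85.47
Denominator = 58.5
Re(z) = -22.71/58.5 = -0.3882
Im(z) = -85.47/58.5 = -1.4610

Re(z) = -0.3882, Im(z) = -1.4610


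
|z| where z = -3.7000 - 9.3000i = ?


|z| = sqrt((-3.7)^2 + (-9.3)^2) = sqrt(13.69 + 86.49) = sqrt(100.18) = 10.0090

|z| = 10.0090


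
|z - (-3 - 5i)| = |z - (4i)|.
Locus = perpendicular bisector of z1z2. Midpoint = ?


Equal distances means the locus is the perpendicular bisector of z1 and z2.
Midpoint = ((-3+0)/2, (-5+4)/2) = (-1.5000, -0.5000)

Perpendicular bisector through (-1.5000, -0.5000)


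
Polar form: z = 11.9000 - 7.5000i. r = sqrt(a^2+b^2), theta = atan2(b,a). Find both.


r = sqrt(141.61+56.25) = sqrt(197.86) = 14.0663
theta = atan2(-7.5, 11.9) = -32.2213 degrees

r = 14.0663, theta = -32.2213 degrees


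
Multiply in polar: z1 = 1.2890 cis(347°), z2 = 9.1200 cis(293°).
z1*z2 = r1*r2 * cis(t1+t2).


r = 1.2890 * 9.1200 = 11.7557
theta = 347° + 293° = 640° = 280° (mod 360)

11.7557 cis(280°)


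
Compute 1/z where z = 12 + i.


|z|^2 = 144+1 = 145
1/z = (12 - 1i)/145

1/z = 0.0828 - 0.0069i


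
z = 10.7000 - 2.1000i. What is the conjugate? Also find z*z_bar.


z_bar = 10.7000 + 2.1000i
z*z_bar = 10.7^2 + (-2.1)^2 = 114.49 + 4.41 = 118.9

z_bar = 10.7000 + 2.1000i, z*z_bar = 118.9


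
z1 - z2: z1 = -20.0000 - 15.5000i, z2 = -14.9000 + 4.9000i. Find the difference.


Real: -20 + 14.9 = -5.1
Imag: -15.5 - 4.9 = -20.4

-5.1000 - 20.4000i


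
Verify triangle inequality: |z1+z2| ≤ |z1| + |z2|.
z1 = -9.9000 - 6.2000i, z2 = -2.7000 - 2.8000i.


|z1| = sqrt((-9.9)^2 + (-6.2)^2) = sqrt(136.45) = 11.6812
|z2| = sqrt((-2.7)^2 + (-2.8)^2) = sqrt(15.13) = 3.8897
z1+z2 = -12.6000 - 9.0000i
|z1+z2| = sqrt(239.76) = 15.4842
|z1|+|z2| = 11.6812 + 3.8897 = 15.5709

|z1+z2| = 15.4842 ≤ |z1|+|z2| = 15.5709 (verified)


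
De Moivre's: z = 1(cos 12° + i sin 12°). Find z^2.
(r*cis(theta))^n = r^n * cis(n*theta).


r^2 = 1^2 = 1
n*theta = 2*12° = 24° = 24° (mod 360)
a = 1*cos(24°) = 0.9135
b = 1*sin(24°) = 0.4067

1 cis(24°) = 0.9135 + 0.4067i


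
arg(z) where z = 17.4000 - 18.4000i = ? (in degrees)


Re = 17.4, Im = -18.4
arg = atan2(-18.4, 17.4) = -46.6000 degrees

arg(z) = -46.6000 degrees


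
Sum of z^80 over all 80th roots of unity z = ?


The roots are w_k = w^k with w = e^(2*pi*i/80), and (w^k)^80 = (w^80)^k.
So S = 1 + u + u^2 + ... + u^(79) with u = w^80.
80 = 1*80 + 0, so 80 is a multiple of 80 and u = (w^80)^1 = 1.
Every one of the 80 terms equals 1: S = 80

S = 80


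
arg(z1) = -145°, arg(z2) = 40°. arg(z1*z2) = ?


arg(z1*z2) = -145° + 40° = -105°
Normalized to (-180°, 180°]: -105°

-105°


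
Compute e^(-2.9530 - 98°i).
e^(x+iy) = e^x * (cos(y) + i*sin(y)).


e^-2.9530 = 0.0522
cos(-98°) = -0.1392
sin(-98°) = -0.9903
Real = 0.0522*(-0.1392) = -0.0073
Imag = 0.0522*(-0.9903) = -0.0517

-0.0073 - 0.0517i


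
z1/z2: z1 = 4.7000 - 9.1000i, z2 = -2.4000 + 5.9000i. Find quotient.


Conjugate of z2 = -2.4000 - 5.9000i
Numerator: (4.7000 - 9.1000i)(-2.4000 - 5.9000i) = -64.9700 - 5.8900i
Denominator: (-2.4)^2 + 5.9^2 = 40.57
Result = (-64.9700 - 5.8900i)/40.57

-1.6014 - 0.1452i


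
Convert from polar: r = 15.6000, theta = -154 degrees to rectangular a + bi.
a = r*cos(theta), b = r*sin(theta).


a = 15.6000*cos(-154°) = 15.6000*(-0.898794) = -14.0212
b = 15.6000*sin(-154°) = 15.6000*(-0.43837) = -6.8386

-14.0212 - 6.8386i


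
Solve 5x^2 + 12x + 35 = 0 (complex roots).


disc = 12^2 - 4*5*35 = 144 - 700 = -556
sqrt(|disc|) = sqrt(556) = 23.5797
Real part = -12/(2*5) = -1.2000
Imag part = 23.5797/(2*5) = 2.3580

-1.2000 ± 2.3580i


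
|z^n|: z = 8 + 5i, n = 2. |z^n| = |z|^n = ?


|z| = sqrt(64+25) = sqrt(89) = 9.4340
|z^2| = |z|^2 = (sqrt(89))^2 = 89

|z^2| = 89


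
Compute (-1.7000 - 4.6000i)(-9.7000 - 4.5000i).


Real = -1.7*(-9.7) - (-4.6)*(-4.5) = 16.49 - 20.7 = -4.21
Imag = -1.7*(-4.5) - (9.7)*(-4.6) = 7.65 + 44.62 = 52.27

-4.2100 + 52.2700i


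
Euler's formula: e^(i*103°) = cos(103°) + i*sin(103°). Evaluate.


cos(103°) = -0.2250
sin(103°) = 0.9744

e^(i*103°) = -0.2250 + 0.9744i


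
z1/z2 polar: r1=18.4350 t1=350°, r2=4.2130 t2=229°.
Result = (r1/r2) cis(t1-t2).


r = 18.4350 / 4.2130 = 4.3757
theta = 350° - 229° = 121° = 121° (mod 360)

4.3757 cis(121°)


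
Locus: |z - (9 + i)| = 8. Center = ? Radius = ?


|z - z0| = r is a circle with center z0 and radius r.
Center = (9, 1), radius = 8

Circle with center (9, 1) and radius 8


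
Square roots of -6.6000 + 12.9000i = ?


|z| = sqrt(43.56+166.41) = 14.4903
sqrt((|z|+a)/2) = sqrt((14.4903+(-6.6))/2) = sqrt(3.9452) = 1.9862
sqrt((|z|-a)/2) = sqrt((14.4903-(-6.6))/2) = sqrt(10.5452) = 3.2473

±(1.9862 + 3.2473i) i.e. 1.9862 + 3.2473i and -1.9862 - 3.2473i


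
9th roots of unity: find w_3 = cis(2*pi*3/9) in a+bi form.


Angle = 360*3/9 = 120°
a = cos(120°) = -0.5000
b = sin(120°) = 0.8660

-0.5000 + 0.8660i


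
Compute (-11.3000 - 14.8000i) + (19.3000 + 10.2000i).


Real: -11.3 + 19.3 = 8
Imag: -14.8 + 10.2 = -4.6

8.0000 - 4.6000i


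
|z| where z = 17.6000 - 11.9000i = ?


|z| = sqrt(17.6^2 + (-11.9)^2) = sqrt(309.76 + 141.61) = sqrt(451.37) = 21.2455

|z| = 21.2455


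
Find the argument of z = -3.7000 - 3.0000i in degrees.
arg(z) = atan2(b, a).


Re = -3.7, Im = -3
arg = atan2(-3, -3.7) = -140.9645 degrees

arg(z) = -140.9645 degrees


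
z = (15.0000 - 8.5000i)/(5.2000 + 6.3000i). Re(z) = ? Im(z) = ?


Multiply by conjugate: (15.0000 - 8.5000i)(5.2000 - 6.3000i) / (5.2^2 + 6.3^2)
Numerator real = 15*5.2 - (8.5)*6.3 = 24.45
Numerator imag = -8.5*5.2 - 15*6.3 = -138.7
Denominator = 66.73
Re(z) = 24.45/66.73 = 0.3664
Im(z) = -138.7/66.73 = -2.0785

Re(z) = 0.3664, Im(z) = -2.0785


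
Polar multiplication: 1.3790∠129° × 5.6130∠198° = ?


r = 1.3790 * 5.6130 = 7.7403
theta = 129° + 198° = 327° = 327° (mod 360)

7.7403 cis(327°)


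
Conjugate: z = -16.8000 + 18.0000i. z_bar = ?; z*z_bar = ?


z_bar = -16.8000 - 18.0000i
z*z_bar = (-16.8)^2 + 18^2 = 282.24 + 324 = 606.24

z_bar = -16.8000 - 18.0000i, z*z_bar = 606.24


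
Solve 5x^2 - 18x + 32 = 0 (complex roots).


disc = (-18)^2 - 4*5*32 = 324 - 640 = -316
sqrt(|disc|) = sqrt(316) = 17.7764
Real part = 18/(2*5) = 1.8000
Imag part = 17.7764/(2*5) = 1.7776

1.8000 ± 1.7776i


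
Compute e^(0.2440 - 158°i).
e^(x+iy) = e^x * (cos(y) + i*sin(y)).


e^0.2440 = 1.2763
cos(-158°) = -0.9272
sin(-158°) = -0.3746
Real = 1.2763*(-0.9272) = -1.1834
Imag = 1.2763*(-0.3746) = -0.4781

-1.1834 - 0.4781i


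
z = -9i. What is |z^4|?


|z| = sqrt(0+81) = sqrt(81) = 9
|z^4| = |z|^4 = 9^4 = 6561

|z^4| = 6561


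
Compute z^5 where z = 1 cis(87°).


r^5 = 1^5 = 1
n*theta = 5*87° = 435° = 75° (mod 360)
a = 1*cos(75°) = 0.2588
b = 1*sin(75°) = 0.9659

1 cis(75°) = 0.2588 + 0.9659i


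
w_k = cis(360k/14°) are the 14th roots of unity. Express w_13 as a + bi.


Angle = 360*13/14 = 334.2857°
a = cos(334.2857°) = 0.9010
b = sin(334.2857°) = -0.4339

0.9010 - 0.4339i


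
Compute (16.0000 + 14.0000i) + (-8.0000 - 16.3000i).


Real: 16 - 8 = 8
Imag: 14 - 16.3 = -2.3

8.0000 - 2.3000i


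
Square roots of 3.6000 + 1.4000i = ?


|z| = sqrt(12.96+1.96) = 3.8626
sqrt((|z|+a)/2) = sqrt((3.8626+3.6)/2) = sqrt(3.7313) = 1.9317
sqrt((|z|-a)/2) = sqrt((3.8626-3.6)/2) = sqrt(0.1313) = 0.3624

±(1.9317 + 0.3624i) i.e. 1.9317 + 0.3624i and -1.9317 - 0.3624i


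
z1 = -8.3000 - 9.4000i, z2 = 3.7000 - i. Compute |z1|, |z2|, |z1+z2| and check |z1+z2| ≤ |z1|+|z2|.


|z1| = sqrt((-8.3)^2 + (-9.4)^2) = sqrt(157.25) = 12.5399
|z2| = sqrt(3.7^2 + (-1)^2) = sqrt(14.69) = 3.8328
z1+z2 = -4.6000 - 10.4000i
|z1+z2| = sqrt(129.32) = 11.3719
|z1|+|z2| = 12.5399 + 3.8328 = 16.3727

|z1+z2| = 11.3719 ≤ |z1|+|z2| = 16.3727 (verified)


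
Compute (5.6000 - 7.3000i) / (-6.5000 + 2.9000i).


Conjugate of z2 = -6.5000 - 2.9000i
Numerator: (5.6000 - 7.3000i)(-6.5000 - 2.9000i) = -57.5700 + 31.2100i
Denominator: (-6.5)^2 + 2.9^2 = 50.66
Result = (-57.5700 + 31.2100i)/50.66

-1.1364 + 0.6161i


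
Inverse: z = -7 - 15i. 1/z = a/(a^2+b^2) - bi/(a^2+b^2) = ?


|z|^2 = 49+225 = 274
1/z = (-7 + 15i)/274

1/z = -0.0255 + 0.0547i


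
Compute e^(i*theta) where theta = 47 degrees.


cos(47°) = 0.6820
sin(47°) = 0.7314

e^(i*47°) = 0.6820 + 0.7314i


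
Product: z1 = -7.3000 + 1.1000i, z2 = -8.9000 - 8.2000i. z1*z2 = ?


Real = -7.3*(-8.9) - 1.1*(-8.2) = 64.97 - (-9.02) = 73.99
Imag = -7.3*(-8.2) - (8.9)*1.1 = 59.86 - (9.79) = 50.07

73.9900 + 50.0700i


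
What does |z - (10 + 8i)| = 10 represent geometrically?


|z - z0| = r is a circle with center z0 and radius r.
Center = (10, 8), radius = 10

Circle with center (10, 8) and radius 10


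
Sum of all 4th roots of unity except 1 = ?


With w = e^(2*pi*i/4), all 4 of the 4th roots of unity w^0 = 1, w, ..., w^(3) sum to 0: 1 + w + ... + w^(3) = (1 - w^4)/(1 - w) = 0 since w^4 = 1, w ≠ 1.
Removing the root 1: w + w^2 + ... + w^(3) = 0 - 1 = -1

Sum = -1


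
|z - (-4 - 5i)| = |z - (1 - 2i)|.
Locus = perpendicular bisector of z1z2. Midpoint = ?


Equal distances means the locus is the perpendicular bisector of z1 and z2.
Midpoint = ((-4+1)/2, (-5+(-2))/2) = (-1.5000, -3.5000)

Perpendicular bisector through (-1.5000, -3.5000)


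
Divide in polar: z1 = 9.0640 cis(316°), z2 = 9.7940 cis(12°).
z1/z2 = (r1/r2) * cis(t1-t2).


r = 9.0640 / 9.7940 = 0.9255
theta = 316° - 12° = 304° = 304° (mod 360)

0.9255 cis(304°)


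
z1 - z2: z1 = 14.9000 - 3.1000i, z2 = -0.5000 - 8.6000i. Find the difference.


Real: 14.9 + 0.5 = 15.4
Imag: -3.1 + 8.6 = 5.5

15.4000 + 5.5000i


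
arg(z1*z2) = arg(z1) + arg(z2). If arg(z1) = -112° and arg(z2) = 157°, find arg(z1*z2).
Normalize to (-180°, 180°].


arg(z1*z2) = -112° + 157° = 45°
Normalized to (-180°, 180°]: 45°

45°


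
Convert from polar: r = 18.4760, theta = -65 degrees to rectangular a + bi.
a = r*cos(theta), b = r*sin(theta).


a = 18.4760*cos(-65°) = 18.4760*0.42262 = 7.8083
b = 18.4760*sin(-65°) = 18.4760*(-0.906308) = -16.7449

7.8083 - 16.7449i


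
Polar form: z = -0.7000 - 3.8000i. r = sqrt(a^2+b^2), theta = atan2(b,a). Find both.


r = sqrt(0.49+14.44) = sqrt(14.93) = 3.8639
theta = atan2(-3.8, -0.7) = -100.4375 degrees

r = 3.8639, theta = -100.4375 degrees


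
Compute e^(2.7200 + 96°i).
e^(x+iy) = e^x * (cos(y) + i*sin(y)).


e^2.7200 = 15.18032
cos(96°) = -0.10453
sin(96°) = 0.994522
Real = 15.18032*(-0.10453) = -1.5868
Imag = 15.18032*0.994522 = 15.0972

-1.5868 + 15.0972i


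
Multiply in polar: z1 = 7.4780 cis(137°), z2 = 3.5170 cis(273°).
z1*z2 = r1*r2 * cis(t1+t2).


r = 7.4780 * 3.5170 = 26.3001
theta = 137° + 273° = 410° = 50° (mod 360)

26.3001 cis(50°)


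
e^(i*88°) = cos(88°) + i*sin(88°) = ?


cos(88°) = 0.0349
sin(88°) = 0.9994

e^(i*88°) = 0.0349 + 0.9994i


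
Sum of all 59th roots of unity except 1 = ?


With w = e^(2*pi*i/59), all 59 of the 59th roots of unity w^0 = 1, w, ..., w^(58) sum to 0: 1 + w + ... + w^(58) = (1 - w^59)/(1 - w) = 0 since w^59 = 1, w ≠ 1.
Removing the root 1: w + w^2 + ... + w^(58) = 0 - 1 = -1

Sum = -1


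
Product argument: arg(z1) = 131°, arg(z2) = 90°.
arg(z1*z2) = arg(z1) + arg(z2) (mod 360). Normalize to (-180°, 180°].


arg(z1*z2) = 131° + 90° = 221°
Normalized to (-180°, 180°]: -139°

-139°


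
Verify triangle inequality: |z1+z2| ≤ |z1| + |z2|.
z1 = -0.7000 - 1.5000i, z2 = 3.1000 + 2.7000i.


|z1| = sqrt((-0.7)^2 + (-1.5)^2) = sqrt(2.74) = 1.6553
|z2| = sqrt(3.1^2 + 2.7^2) = sqrt(16.9) = 4.1110
z1+z2 = 2.4000 + 1.2000i
|z1+z2| = sqrt(7.2) = 2.6833
|z1|+|z2| = 1.6553 + 4.1110 = 5.7663

|z1+z2| = 2.6833 ≤ |z1|+|z2| = 5.7663 (verified)


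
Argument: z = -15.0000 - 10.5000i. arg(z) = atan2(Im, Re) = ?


Re = -15, Im = -10.5
arg = atan2(-10.5, -15) = -145.0080 degrees

arg(z) = -145.0080 degrees


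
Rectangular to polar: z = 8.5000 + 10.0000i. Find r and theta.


r = sqrt(72.25+100) = sqrt(172.25) = 13.1244
theta = atan2(10, 8.5) = 49.6355 degrees

r = 13.1244, theta = 49.6355 degrees


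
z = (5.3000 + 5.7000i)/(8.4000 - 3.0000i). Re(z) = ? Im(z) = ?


Multiply by conjugate: (5.3000 + 5.7000i)(8.4000 + 3.0000i) / (8.4^2 + (-3)^2)
Numerator real = 5.3*8.4 + 5.7*(-3) = 27.42
Numerator imag = 5.7*8.4 - 5.3*(-3) = 63.78
Denominator = 79.56
Re(z) = 27.42/79.56 = 0.3446
Im(z) = 63.78/79.56 = 0.8017

Re(z) = 0.3446, Im(z) = 0.8017


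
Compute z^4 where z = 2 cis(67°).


r^4 = 2^4 = 16
n*theta = 4*67° = 268° = 268° (mod 360)
a = 16*cos(268°) = -0.5584
b = 16*sin(268°) = -15.9903

16 cis(268°) = -0.5584 - 15.9903i


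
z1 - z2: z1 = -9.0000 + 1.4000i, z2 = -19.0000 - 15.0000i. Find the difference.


Real: -9 + 19 = 10
Imag: 1.4 + 15 = 16.4

10.0000 + 16.4000i


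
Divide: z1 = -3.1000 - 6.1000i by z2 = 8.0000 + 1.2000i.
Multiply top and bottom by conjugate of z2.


Conjugate of z2 = 8.0000 - 1.2000i
Numerator: (-3.1000 - 6.1000i)(8.0000 - 1.2000i) = -32.1200 - 45.0800i
Denominator: 8^2 + 1.2^2 = 65.44
Result = (-32.1200 - 45.0800i)/65.44

-0.4908 - 0.6889i


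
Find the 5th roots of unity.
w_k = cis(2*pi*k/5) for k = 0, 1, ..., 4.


The 5th roots of unity are cis(360k/5°) for k=0..4
Angle step = 360/5 = 72°
Primitive root: cis(72°)
Primitive root = 0.3090 + 0.9511i

5 roots at angles: 0°, 72°, 144°, 216°, 288°


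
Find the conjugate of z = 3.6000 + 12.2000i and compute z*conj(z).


z_bar = 3.6000 - 12.2000i
z*z_bar = 3.6^2 + 12.2^2 = 12.96 + 148.84 = 161.8

z_bar = 3.6000 - 12.2000i, z*z_bar = 161.8


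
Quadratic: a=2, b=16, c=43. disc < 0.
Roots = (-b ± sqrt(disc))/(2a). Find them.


disc = 16^2 - 4*2*43 = 256 - 344 = -88
sqrt(|disc|) = sqrt(88) = 9.3808
Real part = -16/(2*2) = -4.0000
Imag part = 9.3808/(2*2) = 2.3452

-4.0000 ± 2.3452i


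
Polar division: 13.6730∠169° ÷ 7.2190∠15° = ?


r = 13.6730 / 7.2190 = 1.8940
theta = 169° - 15° = 154° = 154° (mod 360)

1.8940 cis(154°)


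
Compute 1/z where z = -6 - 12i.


|z|^2 = 36+144 = 180
1/z = (-6 + 12i)/180

1/z = -0.0333 + 0.0667i


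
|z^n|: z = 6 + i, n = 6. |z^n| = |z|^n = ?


|z| = sqrt(36+1) = sqrt(37) = 6.0828
|z^6| = |z|^6 = (sqrt(37))^6 = 37^3 = 50653

|z^6| = 50653


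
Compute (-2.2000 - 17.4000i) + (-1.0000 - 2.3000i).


Real: -2.2 - 1 = -3.2
Imag: -17.4 - 2.3 = -19.7

-3.2000 - 19.7000i


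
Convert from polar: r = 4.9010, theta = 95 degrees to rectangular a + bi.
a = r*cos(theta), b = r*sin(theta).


a = 4.9010*cos(95°) = 4.9010*(-0.08716) = -0.4272
b = 4.9010*sin(95°) = 4.9010*0.9962 = 4.8824

-0.4272 + 4.8824i


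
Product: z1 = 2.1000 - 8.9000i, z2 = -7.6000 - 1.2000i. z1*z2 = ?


Real = 2.1*(-7.6) - (-8.9)*(-1.2) = -15.96 - 10.68 = -26.64
Imag = 2.1*(-1.2) - (7.6)*(-8.9) = -2.52 + 67.64 = 65.12

-26.6400 + 65.1200i


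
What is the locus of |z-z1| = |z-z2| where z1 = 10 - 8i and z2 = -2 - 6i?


Equal distances means the locus is the perpendicular bisector of z1 and z2.
Midpoint = ((10+(-2))/2, (-8+(-6))/2) = (4.0000, -7.0000)

Perpendicular bisector through (4.0000, -7.0000)


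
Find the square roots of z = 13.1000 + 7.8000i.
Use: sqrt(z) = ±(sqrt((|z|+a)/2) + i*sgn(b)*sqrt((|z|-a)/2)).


|z| = sqrt(171.61+60.84) = 15.2463
sqrt((|z|+a)/2) = sqrt((15.2463+13.1)/2) = sqrt(14.1732) = 3.7647
sqrt((|z|-a)/2) = sqrt((15.2463-13.1)/2) = sqrt(1.0732) = 1.0359

±(3.7647 + 1.0359i) i.e. 3.7647 + 1.0359i and -3.7647 - 1.0359i


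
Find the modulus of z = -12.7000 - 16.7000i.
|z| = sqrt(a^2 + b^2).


|z| = sqrt((-12.7)^2 + (-16.7)^2) = sqrt(161.29 + 278.89) = sqrt(440.18) = 20.9805

|z| = 20.9805


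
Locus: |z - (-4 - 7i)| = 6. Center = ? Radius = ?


|z - z0| = r is a circle with center z0 and radius r.
Center = (-4, -7), radius = 6

Circle with center (-4, -7) and radius 6


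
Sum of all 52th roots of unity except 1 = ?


With w = e^(2*pi*i/52), all 52 of the 52th roots of unity w^0 = 1, w, ..., w^(51) sum to 0: 1 + w + ... + w^(51) = (1 - w^52)/(1 - w) = 0 since w^52 = 1, w ≠ 1.
Removing the root 1: w + w^2 + ... + w^(51) = 0 - 1 = -1

Sum = -1


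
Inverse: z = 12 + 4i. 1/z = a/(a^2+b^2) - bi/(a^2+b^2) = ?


|z|^2 = 144+16 = 160
1/z = (12 - 4i)/160

1/z = 0.0750 - 0.0250i


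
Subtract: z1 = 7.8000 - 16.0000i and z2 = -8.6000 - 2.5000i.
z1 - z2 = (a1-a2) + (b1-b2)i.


Real: 7.8 + 8.6 = 16.4
Imag: -16 + 2.5 = -13.5

16.4000 - 13.5000i


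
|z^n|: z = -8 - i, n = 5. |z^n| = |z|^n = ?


|z| = sqrt(64+1) = sqrt(65) = 8.0623
|z^5| = |z|^5 = (sqrt(65))^5 = 65^2 * sqrt(65) = 4225*sqrt(65)

|z^5| = 4225*sqrt(65) ≈ 34063.0390


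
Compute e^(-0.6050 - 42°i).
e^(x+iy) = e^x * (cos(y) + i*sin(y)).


e^-0.6050 = 0.5461
cos(-42°) = 0.7431
sin(-42°) = -0.6691
Real = 0.5461*0.7431 = 0.4058
Imag = 0.5461*(-0.6691) = -0.3654

0.4058 - 0.3654i


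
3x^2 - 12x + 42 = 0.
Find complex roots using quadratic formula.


disc = (-12)^2 - 4*3*42 = 144 - 504 = -360
sqrt(|disc|) = sqrt(360) = 18.9737
Real part = 12/(2*3) = 2.0000
Imag part = 18.9737/(2*3) = 3.1623

2.0000 ± 3.1623i


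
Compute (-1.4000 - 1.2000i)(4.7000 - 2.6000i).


Real = -1.4*4.7 - (-1.2)*(-2.6) = -6.58 - 3.12 = -9.7
Imag = -1.4*(-2.6) + 4.7*(-1.2) = 3.64 - (5.64) = -2

-9.7000 - 2.0000i


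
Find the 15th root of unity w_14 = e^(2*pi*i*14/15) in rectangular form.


Angle = 360*14/15 = 336°
a = cos(336°) = 0.9135
b = sin(336°) = -0.4067

0.9135 - 0.4067i


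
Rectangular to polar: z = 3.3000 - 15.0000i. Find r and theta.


r = sqrt(10.89+225) = sqrt(235.89) = 15.3587
theta = atan2(-15, 3.3) = -77.5926 degrees

r = 15.3587, theta = -77.5926 degrees


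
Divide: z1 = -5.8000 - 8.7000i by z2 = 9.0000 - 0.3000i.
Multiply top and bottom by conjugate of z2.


Conjugate of z2 = 9.0000 + 0.3000i
Numerator: (-5.8000 - 8.7000i)(9.0000 + 0.3000i) = -49.5900 - 80.0400i
Denominator: 9^2 + (-0.3)^2 = 81.09
Result = (-49.5900 - 80.0400i)/81.09

-0.6115 - 0.9871i


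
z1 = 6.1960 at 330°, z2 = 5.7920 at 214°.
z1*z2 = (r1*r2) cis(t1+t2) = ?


r = 6.1960 * 5.7920 = 35.8872
theta = 330° + 214° = 544° = 184° (mod 360)

35.8872 cis(184°)


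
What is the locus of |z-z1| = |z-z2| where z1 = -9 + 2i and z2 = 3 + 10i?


Equal distances means the locus is the perpendicular bisector of z1 and z2.
Midpoint = ((-9+3)/2, (2+10)/2) = (-3.0000, 6.0000)

Perpendicular bisector through (-3.0000, 6.0000)


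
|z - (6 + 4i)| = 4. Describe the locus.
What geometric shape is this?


|z - z0| = r is a circle with center z0 and radius r.
Center = (6, 4), radius = 4

Circle with center (6, 4) and radius 4


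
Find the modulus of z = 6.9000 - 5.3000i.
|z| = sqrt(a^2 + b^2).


|z| = sqrt(6.9^2 + (-5.3)^2) = sqrt(47.61 + 28.09) = sqrt(75.7) = 8.7006

|z| = 8.7006


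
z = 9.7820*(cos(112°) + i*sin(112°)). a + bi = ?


a = 9.7820*cos(112°) = 9.7820*(-0.37461) = -3.6644
b = 9.7820*sin(112°) = 9.7820*0.92718 = 9.0697

-3.6644 + 9.0697i


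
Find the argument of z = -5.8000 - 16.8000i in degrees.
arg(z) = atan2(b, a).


Re = -5.8, Im = -16.8
arg = atan2(-16.8, -5.8) = -109.0466 degrees

arg(z) = -109.0466 degrees


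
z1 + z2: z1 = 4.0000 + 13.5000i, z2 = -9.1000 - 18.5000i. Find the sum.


Real: 4 - 9.1 = -5.1
Imag: 13.5 - 18.5 = -5

-5.1000 - 5.0000i


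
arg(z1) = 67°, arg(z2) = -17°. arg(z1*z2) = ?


arg(z1*z2) = 67° - 17° = 50°
Normalized to (-180°, 180°]: 50°

50°


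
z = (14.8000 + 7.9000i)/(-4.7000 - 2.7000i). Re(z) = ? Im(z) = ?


Multiply by conjugate: (14.8000 + 7.9000i)(-4.7000 + 2.7000i) / ((-4.7)^2 + (-2.7)^2)
Numerator real = 14.8*(-4.7) + 7.9*(-2.7) = -90.89
Numerator imag = 7.9*(-4.7) - 14.8*(-2.7) = 2.83
Denominator = 29.38
Re(z) = -90.89/29.38 = -3.0936
Im(z) = 2.83/29.38 = 0.0963

Re(z) = -3.0936, Im(z) = 0.0963


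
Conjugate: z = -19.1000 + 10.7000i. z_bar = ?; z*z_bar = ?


z_bar = -19.1000 - 10.7000i
z*z_bar = (-19.1)^2 + 10.7^2 = 364.81 + 114.49 = 479.3

z_bar = -19.1000 - 10.7000i, z*z_bar = 479.3


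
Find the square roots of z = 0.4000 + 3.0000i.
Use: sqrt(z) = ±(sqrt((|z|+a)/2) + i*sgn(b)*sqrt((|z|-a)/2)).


|z| = sqrt(0.16+9) = 3.0265
sqrt((|z|+a)/2) = sqrt((3.0265+0.4)/2) = sqrt(1.7133) = 1.3089
sqrt((|z|-a)/2) = sqrt((3.0265-0.4)/2) = sqrt(1.3133) = 1.1460

±(1.3089 + 1.1460i) i.e. 1.3089 + 1.1460i and -1.3089 - 1.1460i
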